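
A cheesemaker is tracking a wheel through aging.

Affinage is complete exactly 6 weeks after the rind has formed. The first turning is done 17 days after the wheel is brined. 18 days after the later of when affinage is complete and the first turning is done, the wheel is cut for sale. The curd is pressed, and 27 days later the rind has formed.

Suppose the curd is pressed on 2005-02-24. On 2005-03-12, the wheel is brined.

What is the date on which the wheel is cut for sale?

The curd is pressed: Feb 24, 2005.
The rind has formed: Feb 24, 2005 + 27 days = Mar 23, 2005.
Affinage is complete: Mar 23, 2005 + 6 weeks = May 4, 2005.
The wheel is brined: Mar 12, 2005.
The first turning is done: Mar 12, 2005 + 17 days = Mar 29, 2005.
Both prerequisites met — affinage is complete (May 4, 2005), the first turning is done (Mar 29, 2005); the later is May 4, 2005.
The wheel is cut for sale: May 4, 2005 + 18 days = May 22, 2005.

2005-05-22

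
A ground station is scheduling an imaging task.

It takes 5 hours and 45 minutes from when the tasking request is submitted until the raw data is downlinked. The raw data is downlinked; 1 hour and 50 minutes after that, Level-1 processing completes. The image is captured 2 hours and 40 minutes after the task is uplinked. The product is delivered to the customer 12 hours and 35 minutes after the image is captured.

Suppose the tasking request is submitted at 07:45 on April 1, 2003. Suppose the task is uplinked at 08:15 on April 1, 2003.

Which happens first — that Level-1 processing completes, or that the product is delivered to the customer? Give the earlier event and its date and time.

The tasking request is submitted: 07:45 Apr 1, 2003.
The raw data is downlinked: 07:45 Apr 1, 2003 + 5h45m = 13:30 Apr 1, 2003.
Level-1 processing completes: 13:30 Apr 1, 2003 + 1h50m = 15:20 Apr 1, 2003.
The task is uplinked: 08:15 Apr 1, 2003.
The image is captured: 08:15 Apr 1, 2003 + 2h40m = 10:55 Apr 1, 2003.
The product is delivered to the customer: 10:55 Apr 1, 2003 + 12h35m = 23:30 Apr 1, 2003.
Comparing: Level-1 processing completes at 15:20 Apr 1, 2003 vs the product is delivered to the customer at 23:30 Apr 1, 2003. Earlier: Level-1 processing completes.

Level-1 processing completes — 15:20 on April 1, 2003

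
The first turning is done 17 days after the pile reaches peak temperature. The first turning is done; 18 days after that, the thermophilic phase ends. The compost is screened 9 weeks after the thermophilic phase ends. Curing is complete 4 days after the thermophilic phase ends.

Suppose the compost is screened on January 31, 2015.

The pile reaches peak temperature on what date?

The compost is screened: Jan 31, 2015.
The thermophilic phase ends: Jan 31, 2015 − 9 weeks = Nov 29, 2014.
The first turning is done: Nov 29, 2014 − 18 days = Nov 11, 2014.
The pile reaches peak temperature: Nov 11, 2014 − 17 days = Oct 25, 2014.

October 25, 2014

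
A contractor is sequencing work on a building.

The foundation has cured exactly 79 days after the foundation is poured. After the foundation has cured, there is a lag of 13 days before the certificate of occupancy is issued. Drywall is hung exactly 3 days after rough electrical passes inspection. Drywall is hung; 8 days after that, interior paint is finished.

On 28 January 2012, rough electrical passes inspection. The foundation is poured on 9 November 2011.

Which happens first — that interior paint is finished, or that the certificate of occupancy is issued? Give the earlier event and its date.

Rough electrical passes inspection: Jan 28, 2012.
Drywall is hung: Jan 28, 2012 + 3 days = Jan 31, 2012.
Interior paint is finished: Jan 31, 2012 + 8 days = Feb 8, 2012.
The foundation is poured: Nov 9, 2011.
The foundation has cured: Nov 9, 2011 + 79 days = Jan 27, 2012.
The certificate of occupancy is issued: Jan 27, 2012 + 13 days = Feb 9, 2012.
Comparing: interior paint is finished on Feb 8, 2012 vs the certificate of occupancy is issued on Feb 9, 2012. Earlier: interior paint is finished.

Interior paint is finished — 8 February 2012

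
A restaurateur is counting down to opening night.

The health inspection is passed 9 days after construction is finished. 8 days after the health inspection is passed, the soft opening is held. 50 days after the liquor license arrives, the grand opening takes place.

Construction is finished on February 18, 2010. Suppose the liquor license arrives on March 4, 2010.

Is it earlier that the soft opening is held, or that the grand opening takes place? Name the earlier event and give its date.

Construction is finished: Feb 18, 2010.
The health inspection is passed: Feb 18, 2010 + 9 days = Feb 27, 2010.
The soft opening is held: Feb 27, 2010 + 8 days = Mar 7, 2010.
The liquor license arrives: Mar 4, 2010.
The grand opening takes place: Mar 4, 2010 + 50 days = Apr 23, 2010.
Comparing: the soft opening is held on Mar 7, 2010 vs the grand opening takes place on Apr 23, 2010. Earlier: the soft opening is held.

The soft opening is held — March 7, 2010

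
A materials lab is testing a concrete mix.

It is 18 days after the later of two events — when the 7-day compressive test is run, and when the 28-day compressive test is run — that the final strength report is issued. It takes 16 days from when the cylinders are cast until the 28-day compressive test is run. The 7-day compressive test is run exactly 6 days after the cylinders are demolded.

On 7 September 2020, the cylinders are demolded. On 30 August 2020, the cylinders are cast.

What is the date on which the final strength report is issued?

3 October 2020

The cylinders are demolded: Sep 7, 2020.
The 7-day compressive test is run: Sep 7, 2020 + 6 days = Sep 13, 2020.
The cylinders are cast: Aug 30, 2020.
The 28-day compressive test is run: Aug 30, 2020 + 16 days = Sep 15, 2020.
Both prerequisites met — the 7-day compressive test is run (Sep 13, 2020), the 28-day compressive test is run (Sep 15, 2020); the later is Sep 15, 2020.
The final strength report is issued: Sep 15, 2020 + 18 days = Oct 3, 2020.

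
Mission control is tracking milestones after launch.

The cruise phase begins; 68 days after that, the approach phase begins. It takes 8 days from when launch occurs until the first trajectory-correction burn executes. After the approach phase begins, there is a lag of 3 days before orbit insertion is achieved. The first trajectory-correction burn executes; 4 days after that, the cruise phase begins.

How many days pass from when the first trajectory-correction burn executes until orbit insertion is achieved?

75 days

Causal path: the first trajectory-correction burn executes → the cruise phase begins → the approach phase begins → orbit insertion is achieved.
Total delay along the path: 4 + 68 + 3 = 75 days.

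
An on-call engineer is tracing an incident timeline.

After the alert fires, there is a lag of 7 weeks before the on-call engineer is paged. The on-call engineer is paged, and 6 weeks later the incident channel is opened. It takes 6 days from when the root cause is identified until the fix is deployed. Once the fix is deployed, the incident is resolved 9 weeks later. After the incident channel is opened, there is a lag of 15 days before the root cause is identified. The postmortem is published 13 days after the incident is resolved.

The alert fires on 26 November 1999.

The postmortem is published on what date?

The alert fires: Nov 26, 1999.
The on-call engineer is paged: Nov 26, 1999 + 7 weeks = Jan 14, 2000.
The incident channel is opened: Jan 14, 2000 + 6 weeks = Feb 25, 2000.
The root cause is identified: Feb 25, 2000 + 15 days = Mar 11, 2000.
The fix is deployed: Mar 11, 2000 + 6 days = Mar 17, 2000.
The incident is resolved: Mar 17, 2000 + 9 weeks = May 19, 2000.
The postmortem is published: May 19, 2000 + 13 days = Jun 1, 2000.

1 June 2000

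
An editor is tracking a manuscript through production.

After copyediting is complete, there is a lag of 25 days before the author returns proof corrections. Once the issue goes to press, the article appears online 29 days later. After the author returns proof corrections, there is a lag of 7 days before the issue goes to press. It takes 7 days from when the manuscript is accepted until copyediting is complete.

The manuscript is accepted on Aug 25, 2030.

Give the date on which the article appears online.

The manuscript is accepted: Aug 25, 2030.
Copyediting is complete: Aug 25, 2030 + 7 days = Sep 1, 2030.
The author returns proof corrections: Sep 1, 2030 + 25 days = Sep 26, 2030.
The issue goes to press: Sep 26, 2030 + 7 days = Oct 3, 2030.
The article appears online: Oct 3, 2030 + 29 days = Nov 1, 2030.

Nov 1, 2030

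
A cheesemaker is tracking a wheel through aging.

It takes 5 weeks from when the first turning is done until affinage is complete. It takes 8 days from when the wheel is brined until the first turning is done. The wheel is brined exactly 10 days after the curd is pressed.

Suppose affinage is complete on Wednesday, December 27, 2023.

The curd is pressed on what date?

Saturday, November 4, 2023

Affinage is complete: Dec 27, 2023.
The first turning is done: Dec 27, 2023 − 5 weeks = Nov 22, 2023.
The wheel is brined: Nov 22, 2023 − 8 days = Nov 14, 2023.
The curd is pressed: Nov 14, 2023 − 10 days = Nov 4, 2023.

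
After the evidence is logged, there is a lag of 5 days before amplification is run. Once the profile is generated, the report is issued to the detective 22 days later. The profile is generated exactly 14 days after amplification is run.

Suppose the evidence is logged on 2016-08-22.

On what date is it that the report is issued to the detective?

The evidence is logged: Aug 22, 2016.
Amplification is run: Aug 22, 2016 + 5 days = Aug 27, 2016.
The profile is generated: Aug 27, 2016 + 14 days = Sep 10, 2016.
The report is issued to the detective: Sep 10, 2016 + 22 days = Oct 2, 2016.

2016-10-02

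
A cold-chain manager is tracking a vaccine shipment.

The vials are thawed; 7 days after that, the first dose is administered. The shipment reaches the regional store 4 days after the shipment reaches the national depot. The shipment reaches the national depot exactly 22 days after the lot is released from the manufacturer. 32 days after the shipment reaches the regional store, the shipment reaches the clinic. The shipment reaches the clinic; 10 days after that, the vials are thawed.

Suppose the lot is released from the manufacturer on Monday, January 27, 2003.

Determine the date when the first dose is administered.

The lot is released from the manufacturer: Jan 27, 2003.
The shipment reaches the national depot: Jan 27, 2003 + 22 days = Feb 18, 2003.
The shipment reaches the regional store: Feb 18, 2003 + 4 days = Feb 22, 2003.
The shipment reaches the clinic: Feb 22, 2003 + 32 days = Mar 26, 2003.
The vials are thawed: Mar 26, 2003 + 10 days = Apr 5, 2003.
The first dose is administered: Apr 5, 2003 + 7 days = Apr 12, 2003.

Saturday, April 12, 2003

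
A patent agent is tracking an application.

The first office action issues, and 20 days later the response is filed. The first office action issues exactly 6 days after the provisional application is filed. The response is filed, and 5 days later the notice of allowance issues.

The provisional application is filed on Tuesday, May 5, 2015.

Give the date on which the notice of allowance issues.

Friday, June 5, 2015

The provisional application is filed: May 5, 2015.
The first office action issues: May 5, 2015 + 6 days = May 11, 2015.
The response is filed: May 11, 2015 + 20 days = May 31, 2015.
The notice of allowance issues: May 31, 2015 + 5 days = Jun 5, 2015.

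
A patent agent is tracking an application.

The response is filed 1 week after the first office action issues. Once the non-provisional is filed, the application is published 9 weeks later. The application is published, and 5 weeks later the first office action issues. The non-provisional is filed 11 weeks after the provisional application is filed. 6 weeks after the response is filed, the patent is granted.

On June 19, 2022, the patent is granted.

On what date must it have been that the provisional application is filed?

November 7, 2021

The patent is granted: Jun 19, 2022.
The response is filed: Jun 19, 2022 − 6 weeks = May 8, 2022.
The first office action issues: May 8, 2022 − 1 week = May 1, 2022.
The application is published: May 1, 2022 − 5 weeks = Mar 27, 2022.
The non-provisional is filed: Mar 27, 2022 − 9 weeks = Jan 23, 2022.
The provisional application is filed: Jan 23, 2022 − 11 weeks = Nov 7, 2021.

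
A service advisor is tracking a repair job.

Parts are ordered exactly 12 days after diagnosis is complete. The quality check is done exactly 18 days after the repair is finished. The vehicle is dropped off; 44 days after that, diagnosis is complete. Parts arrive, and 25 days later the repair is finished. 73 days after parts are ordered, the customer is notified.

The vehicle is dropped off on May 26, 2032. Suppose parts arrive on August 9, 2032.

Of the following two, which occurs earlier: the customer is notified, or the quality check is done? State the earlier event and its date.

The vehicle is dropped off: May 26, 2032.
Diagnosis is complete: May 26, 2032 + 44 days = Jul 9, 2032.
Parts are ordered: Jul 9, 2032 + 12 days = Jul 21, 2032.
The customer is notified: Jul 21, 2032 + 73 days = Oct 2, 2032.
Parts arrive: Aug 9, 2032.
The repair is finished: Aug 9, 2032 + 25 days = Sep 3, 2032.
The quality check is done: Sep 3, 2032 + 18 days = Sep 21, 2032.
Comparing: the customer is notified on Oct 2, 2032 vs the quality check is done on Sep 21, 2032. Earlier: the quality check is done.

The quality check is done — September 21, 2032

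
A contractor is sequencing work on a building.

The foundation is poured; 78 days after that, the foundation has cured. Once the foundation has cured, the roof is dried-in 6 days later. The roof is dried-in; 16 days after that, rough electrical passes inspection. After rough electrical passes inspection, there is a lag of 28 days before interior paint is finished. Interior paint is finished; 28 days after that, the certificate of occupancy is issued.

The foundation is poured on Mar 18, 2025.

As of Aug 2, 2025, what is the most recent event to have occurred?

Interior paint is finished

The foundation is poured: Mar 18, 2025.
The foundation has cured: Mar 18, 2025 + 78 days = Jun 4, 2025.
The roof is dried-in: Jun 4, 2025 + 6 days = Jun 10, 2025.
Rough electrical passes inspection: Jun 10, 2025 + 16 days = Jun 26, 2025.
Interior paint is finished: Jun 26, 2025 + 28 days = Jul 24, 2025.
The certificate of occupancy is issued: Jul 24, 2025 + 28 days = Aug 21, 2025.
Aug 2, 2025 falls between when interior paint is finished (Jul 24, 2025) and when the certificate of occupancy is issued (Aug 21, 2025).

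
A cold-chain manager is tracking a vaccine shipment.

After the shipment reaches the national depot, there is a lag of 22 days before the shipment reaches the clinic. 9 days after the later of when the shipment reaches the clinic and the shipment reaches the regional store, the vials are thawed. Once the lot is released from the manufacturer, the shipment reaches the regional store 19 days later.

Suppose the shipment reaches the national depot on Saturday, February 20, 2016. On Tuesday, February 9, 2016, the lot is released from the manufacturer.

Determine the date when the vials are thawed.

The shipment reaches the national depot: Feb 20, 2016.
The shipment reaches the clinic: Feb 20, 2016 + 22 days = Mar 13, 2016.
The lot is released from the manufacturer: Feb 9, 2016.
The shipment reaches the regional store: Feb 9, 2016 + 19 days = Feb 28, 2016.
Both prerequisites met — the shipment reaches the clinic (Mar 13, 2016), the shipment reaches the regional store (Feb 28, 2016); the later is Mar 13, 2016.
The vials are thawed: Mar 13, 2016 + 9 days = Mar 22, 2016.

Tuesday, March 22, 2016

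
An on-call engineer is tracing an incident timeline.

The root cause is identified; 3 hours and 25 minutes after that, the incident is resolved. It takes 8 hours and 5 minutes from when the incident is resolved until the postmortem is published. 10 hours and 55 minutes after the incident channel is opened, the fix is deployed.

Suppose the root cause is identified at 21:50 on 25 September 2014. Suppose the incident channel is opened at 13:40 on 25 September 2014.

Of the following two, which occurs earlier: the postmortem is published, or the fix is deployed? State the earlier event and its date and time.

The fix is deployed — 00:35 on 26 September 2014

The root cause is identified: 21:50 Sep 25, 2014.
The incident is resolved: 21:50 Sep 25, 2014 + 3h25m = 01:15 Sep 26, 2014.
The postmortem is published: 01:15 Sep 26, 2014 + 8h05m = 09:20 Sep 26, 2014.
The incident channel is opened: 13:40 Sep 25, 2014.
The fix is deployed: 13:40 Sep 25, 2014 + 10h55m = 00:35 Sep 26, 2014.
Comparing: the postmortem is published at 09:20 Sep 26, 2014 vs the fix is deployed at 00:35 Sep 26, 2014. Earlier: the fix is deployed.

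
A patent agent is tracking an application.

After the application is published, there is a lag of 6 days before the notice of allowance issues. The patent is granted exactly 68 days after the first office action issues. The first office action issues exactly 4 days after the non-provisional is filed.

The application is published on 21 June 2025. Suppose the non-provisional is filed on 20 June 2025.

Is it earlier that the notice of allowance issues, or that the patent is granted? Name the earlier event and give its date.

The notice of allowance issues — 27 June 2025

The application is published: Jun 21, 2025.
The notice of allowance issues: Jun 21, 2025 + 6 days = Jun 27, 2025.
The non-provisional is filed: Jun 20, 2025.
The first office action issues: Jun 20, 2025 + 4 days = Jun 24, 2025.
The patent is granted: Jun 24, 2025 + 68 days = Aug 31, 2025.
Comparing: the notice of allowance issues on Jun 27, 2025 vs the patent is granted on Aug 31, 2025. Earlier: the notice of allowance issues.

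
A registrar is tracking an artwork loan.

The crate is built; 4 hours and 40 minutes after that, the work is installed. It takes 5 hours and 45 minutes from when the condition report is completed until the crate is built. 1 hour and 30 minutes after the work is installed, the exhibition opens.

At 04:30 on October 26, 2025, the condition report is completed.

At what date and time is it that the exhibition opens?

The condition report is completed: 04:30 Oct 26, 2025.
The crate is built: 04:30 Oct 26, 2025 + 5h45m = 10:15 Oct 26, 2025.
The work is installed: 10:15 Oct 26, 2025 + 4h40m = 14:55 Oct 26, 2025.
The exhibition opens: 14:55 Oct 26, 2025 + 1h30m = 16:25 Oct 26, 2025.

16:25 on October 26, 2025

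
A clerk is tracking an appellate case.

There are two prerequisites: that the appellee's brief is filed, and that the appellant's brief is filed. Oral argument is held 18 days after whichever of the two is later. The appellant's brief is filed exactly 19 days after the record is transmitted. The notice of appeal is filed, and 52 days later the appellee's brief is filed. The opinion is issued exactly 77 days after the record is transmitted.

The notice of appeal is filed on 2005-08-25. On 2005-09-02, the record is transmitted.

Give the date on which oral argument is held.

The notice of appeal is filed: Aug 25, 2005.
The appellee's brief is filed: Aug 25, 2005 + 52 days = Oct 16, 2005.
The record is transmitted: Sep 2, 2005.
The appellant's brief is filed: Sep 2, 2005 + 19 days = Sep 21, 2005.
Both prerequisites met — the appellee's brief is filed (Oct 16, 2005), the appellant's brief is filed (Sep 21, 2005); the later is Oct 16, 2005.
Oral argument is held: Oct 16, 2005 + 18 days = Nov 3, 2005.

2005-11-03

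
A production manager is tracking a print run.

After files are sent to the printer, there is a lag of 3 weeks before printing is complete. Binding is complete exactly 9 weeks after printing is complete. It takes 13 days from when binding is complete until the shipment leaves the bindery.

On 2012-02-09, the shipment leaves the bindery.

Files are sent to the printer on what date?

2011-11-04

The shipment leaves the bindery: Feb 9, 2012.
Binding is complete: Feb 9, 2012 − 13 days = Jan 27, 2012.
Printing is complete: Jan 27, 2012 − 9 weeks = Nov 25, 2011.
Files are sent to the printer: Nov 25, 2011 − 3 weeks = Nov 4, 2011.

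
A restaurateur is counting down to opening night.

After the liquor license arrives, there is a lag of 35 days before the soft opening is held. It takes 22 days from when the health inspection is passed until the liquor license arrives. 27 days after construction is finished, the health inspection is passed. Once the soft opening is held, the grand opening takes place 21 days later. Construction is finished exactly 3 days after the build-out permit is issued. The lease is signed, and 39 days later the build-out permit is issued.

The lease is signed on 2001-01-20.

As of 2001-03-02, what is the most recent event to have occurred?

The lease is signed: Jan 20, 2001.
The build-out permit is issued: Jan 20, 2001 + 39 days = Feb 28, 2001.
Construction is finished: Feb 28, 2001 + 3 days = Mar 3, 2001.
The health inspection is passed: Mar 3, 2001 + 27 days = Mar 30, 2001.
The liquor license arrives: Mar 30, 2001 + 22 days = Apr 21, 2001.
The soft opening is held: Apr 21, 2001 + 35 days = May 26, 2001.
The grand opening takes place: May 26, 2001 + 21 days = Jun 16, 2001.
Mar 2, 2001 falls between when the build-out permit is issued (Feb 28, 2001) and when construction is finished (Mar 3, 2001).

The build-out permit is issued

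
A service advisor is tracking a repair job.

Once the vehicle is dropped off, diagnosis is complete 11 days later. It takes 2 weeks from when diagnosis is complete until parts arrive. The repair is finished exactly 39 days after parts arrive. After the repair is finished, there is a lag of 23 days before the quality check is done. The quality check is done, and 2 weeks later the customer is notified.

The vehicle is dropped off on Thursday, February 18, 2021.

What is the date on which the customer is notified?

The vehicle is dropped off: Feb 18, 2021.
Diagnosis is complete: Feb 18, 2021 + 11 days = Mar 1, 2021.
Parts arrive: Mar 1, 2021 + 2 weeks = Mar 15, 2021.
The repair is finished: Mar 15, 2021 + 39 days = Apr 23, 2021.
The quality check is done: Apr 23, 2021 + 23 days = May 16, 2021.
The customer is notified: May 16, 2021 + 2 weeks = May 30, 2021.

Sunday, May 30, 2021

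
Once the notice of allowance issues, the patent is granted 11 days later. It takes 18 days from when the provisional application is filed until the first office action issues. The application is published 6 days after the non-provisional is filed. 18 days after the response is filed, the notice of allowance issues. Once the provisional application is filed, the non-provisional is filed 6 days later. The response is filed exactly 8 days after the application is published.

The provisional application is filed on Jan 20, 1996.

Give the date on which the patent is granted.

Mar 9, 1996

The provisional application is filed: Jan 20, 1996.
The non-provisional is filed: Jan 20, 1996 + 6 days = Jan 26, 1996.
The application is published: Jan 26, 1996 + 6 days = Feb 1, 1996.
The response is filed: Feb 1, 1996 + 8 days = Feb 9, 1996.
The notice of allowance issues: Feb 9, 1996 + 18 days = Feb 27, 1996.
The patent is granted: Feb 27, 1996 + 11 days = Mar 9, 1996.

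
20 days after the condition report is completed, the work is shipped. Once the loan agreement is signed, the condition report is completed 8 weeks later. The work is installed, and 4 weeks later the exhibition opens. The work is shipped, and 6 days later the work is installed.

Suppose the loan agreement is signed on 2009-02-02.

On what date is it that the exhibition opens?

The loan agreement is signed: Feb 2, 2009.
The condition report is completed: Feb 2, 2009 + 8 weeks = Mar 30, 2009.
The work is shipped: Mar 30, 2009 + 20 days = Apr 19, 2009.
The work is installed: Apr 19, 2009 + 6 days = Apr 25, 2009.
The exhibition opens: Apr 25, 2009 + 4 weeks = May 23, 2009.

2009-05-23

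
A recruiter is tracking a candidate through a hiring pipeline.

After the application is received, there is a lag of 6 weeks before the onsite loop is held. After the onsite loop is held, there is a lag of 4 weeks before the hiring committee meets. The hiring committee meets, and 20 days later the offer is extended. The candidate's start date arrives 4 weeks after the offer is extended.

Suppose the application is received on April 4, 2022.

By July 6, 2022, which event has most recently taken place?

The offer is extended

The application is received: Apr 4, 2022.
The onsite loop is held: Apr 4, 2022 + 6 weeks = May 16, 2022.
The hiring committee meets: May 16, 2022 + 4 weeks = Jun 13, 2022.
The offer is extended: Jun 13, 2022 + 20 days = Jul 3, 2022.
The candidate's start date arrives: Jul 3, 2022 + 4 weeks = Jul 31, 2022.
Jul 6, 2022 falls between when the offer is extended (Jul 3, 2022) and when the candidate's start date arrives (Jul 31, 2022).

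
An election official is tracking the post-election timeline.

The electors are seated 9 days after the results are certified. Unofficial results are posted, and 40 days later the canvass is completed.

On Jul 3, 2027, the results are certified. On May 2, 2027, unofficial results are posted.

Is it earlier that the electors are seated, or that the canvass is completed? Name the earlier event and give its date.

The results are certified: Jul 3, 2027.
The electors are seated: Jul 3, 2027 + 9 days = Jul 12, 2027.
Unofficial results are posted: May 2, 2027.
The canvass is completed: May 2, 2027 + 40 days = Jun 11, 2027.
Comparing: the electors are seated on Jul 12, 2027 vs the canvass is completed on Jun 11, 2027. Earlier: the canvass is completed.

The canvass is completed — Jun 11, 2027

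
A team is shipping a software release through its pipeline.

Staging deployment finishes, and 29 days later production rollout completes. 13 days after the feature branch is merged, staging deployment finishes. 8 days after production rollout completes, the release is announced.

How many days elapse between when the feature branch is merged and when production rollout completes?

42 days

Causal path: the feature branch is merged → staging deployment finishes → production rollout completes.
Total delay along the path: 13 + 29 = 42 days.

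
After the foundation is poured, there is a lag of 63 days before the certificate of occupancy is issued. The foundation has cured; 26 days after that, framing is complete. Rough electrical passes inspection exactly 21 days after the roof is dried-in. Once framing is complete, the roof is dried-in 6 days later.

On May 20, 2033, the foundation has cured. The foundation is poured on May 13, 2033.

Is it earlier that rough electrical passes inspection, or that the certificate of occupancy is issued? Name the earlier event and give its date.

The foundation has cured: May 20, 2033.
Framing is complete: May 20, 2033 + 26 days = Jun 15, 2033.
The roof is dried-in: Jun 15, 2033 + 6 days = Jun 21, 2033.
Rough electrical passes inspection: Jun 21, 2033 + 21 days = Jul 12, 2033.
The foundation is poured: May 13, 2033.
The certificate of occupancy is issued: May 13, 2033 + 63 days = Jul 15, 2033.
Comparing: rough electrical passes inspection on Jul 12, 2033 vs the certificate of occupancy is issued on Jul 15, 2033. Earlier: rough electrical passes inspection.

Rough electrical passes inspection — July 12, 2033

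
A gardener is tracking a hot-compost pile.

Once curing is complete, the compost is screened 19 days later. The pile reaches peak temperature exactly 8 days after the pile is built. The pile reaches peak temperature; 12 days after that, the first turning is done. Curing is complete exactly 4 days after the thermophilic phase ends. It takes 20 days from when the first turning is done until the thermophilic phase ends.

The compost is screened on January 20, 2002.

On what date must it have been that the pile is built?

November 18, 2001

The compost is screened: Jan 20, 2002.
Curing is complete: Jan 20, 2002 − 19 days = Jan 1, 2002.
The thermophilic phase ends: Jan 1, 2002 − 4 days = Dec 28, 2001.
The first turning is done: Dec 28, 2001 − 20 days = Dec 8, 2001.
The pile reaches peak temperature: Dec 8, 2001 − 12 days = Nov 26, 2001.
The pile is built: Nov 26, 2001 − 8 days = Nov 18, 2001.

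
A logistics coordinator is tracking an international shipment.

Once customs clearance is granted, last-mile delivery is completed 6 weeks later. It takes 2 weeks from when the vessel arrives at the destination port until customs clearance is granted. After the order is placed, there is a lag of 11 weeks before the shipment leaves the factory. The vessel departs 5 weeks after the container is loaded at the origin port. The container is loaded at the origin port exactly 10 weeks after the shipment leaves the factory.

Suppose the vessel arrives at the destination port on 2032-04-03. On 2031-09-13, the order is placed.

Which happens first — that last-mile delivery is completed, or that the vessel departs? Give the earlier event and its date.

The vessel arrives at the destination port: Apr 3, 2032.
Customs clearance is granted: Apr 3, 2032 + 2 weeks = Apr 17, 2032.
Last-mile delivery is completed: Apr 17, 2032 + 6 weeks = May 29, 2032.
The order is placed: Sep 13, 2031.
The shipment leaves the factory: Sep 13, 2031 + 11 weeks = Nov 29, 2031.
The container is loaded at the origin port: Nov 29, 2031 + 10 weeks = Feb 7, 2032.
The vessel departs: Feb 7, 2032 + 5 weeks = Mar 13, 2032.
Comparing: last-mile delivery is completed on May 29, 2032 vs the vessel departs on Mar 13, 2032. Earlier: the vessel departs.

The vessel departs — 2032-03-13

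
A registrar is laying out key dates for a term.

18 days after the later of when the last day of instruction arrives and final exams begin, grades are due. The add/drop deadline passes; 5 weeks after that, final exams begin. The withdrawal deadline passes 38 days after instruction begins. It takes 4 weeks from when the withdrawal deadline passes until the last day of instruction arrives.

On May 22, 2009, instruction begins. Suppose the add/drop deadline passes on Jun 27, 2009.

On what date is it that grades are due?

Instruction begins: May 22, 2009.
The withdrawal deadline passes: May 22, 2009 + 38 days = Jun 29, 2009.
The last day of instruction arrives: Jun 29, 2009 + 4 weeks = Jul 27, 2009.
The add/drop deadline passes: Jun 27, 2009.
Final exams begin: Jun 27, 2009 + 5 weeks = Aug 1, 2009.
Both prerequisites met — the last day of instruction arrives (Jul 27, 2009), final exams begin (Aug 1, 2009); the later is Aug 1, 2009.
Grades are due: Aug 1, 2009 + 18 days = Aug 19, 2009.

Aug 19, 2009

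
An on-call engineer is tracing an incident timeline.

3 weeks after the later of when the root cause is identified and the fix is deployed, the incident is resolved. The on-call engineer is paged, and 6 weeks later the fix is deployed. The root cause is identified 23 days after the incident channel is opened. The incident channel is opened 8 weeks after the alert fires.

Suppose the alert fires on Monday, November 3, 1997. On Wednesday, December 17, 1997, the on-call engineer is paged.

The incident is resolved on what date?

Wednesday, February 18, 1998

The alert fires: Nov 3, 1997.
The incident channel is opened: Nov 3, 1997 + 8 weeks = Dec 29, 1997.
The root cause is identified: Dec 29, 1997 + 23 days = Jan 21, 1998.
The on-call engineer is paged: Dec 17, 1997.
The fix is deployed: Dec 17, 1997 + 6 weeks = Jan 28, 1998.
Both prerequisites met — the root cause is identified (Jan 21, 1998), the fix is deployed (Jan 28, 1998); the later is Jan 28, 1998.
The incident is resolved: Jan 28, 1998 + 3 weeks = Feb 18, 1998.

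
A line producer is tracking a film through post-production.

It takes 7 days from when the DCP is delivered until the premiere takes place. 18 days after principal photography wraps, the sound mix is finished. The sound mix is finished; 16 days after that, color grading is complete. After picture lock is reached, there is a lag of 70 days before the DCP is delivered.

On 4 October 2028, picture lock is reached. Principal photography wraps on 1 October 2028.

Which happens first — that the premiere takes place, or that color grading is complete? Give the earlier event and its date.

Picture lock is reached: Oct 4, 2028.
The DCP is delivered: Oct 4, 2028 + 70 days = Dec 13, 2028.
The premiere takes place: Dec 13, 2028 + 7 days = Dec 20, 2028.
Principal photography wraps: Oct 1, 2028.
The sound mix is finished: Oct 1, 2028 + 18 days = Oct 19, 2028.
Color grading is complete: Oct 19, 2028 + 16 days = Nov 4, 2028.
Comparing: the premiere takes place on Dec 20, 2028 vs color grading is complete on Nov 4, 2028. Earlier: color grading is complete.

Color grading is complete — 4 November 2028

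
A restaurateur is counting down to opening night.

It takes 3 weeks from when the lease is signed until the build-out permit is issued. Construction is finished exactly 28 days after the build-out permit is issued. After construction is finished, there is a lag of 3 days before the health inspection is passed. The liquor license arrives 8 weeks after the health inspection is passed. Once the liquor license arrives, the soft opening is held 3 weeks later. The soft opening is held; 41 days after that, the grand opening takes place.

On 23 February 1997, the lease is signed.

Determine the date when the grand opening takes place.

The lease is signed: Feb 23, 1997.
The build-out permit is issued: Feb 23, 1997 + 3 weeks = Mar 16, 1997.
Construction is finished: Mar 16, 1997 + 28 days = Apr 13, 1997.
The health inspection is passed: Apr 13, 1997 + 3 days = Apr 16, 1997.
The liquor license arrives: Apr 16, 1997 + 8 weeks = Jun 11, 1997.
The soft opening is held: Jun 11, 1997 + 3 weeks = Jul 2, 1997.
The grand opening takes place: Jul 2, 1997 + 41 days = Aug 12, 1997.

12 August 1997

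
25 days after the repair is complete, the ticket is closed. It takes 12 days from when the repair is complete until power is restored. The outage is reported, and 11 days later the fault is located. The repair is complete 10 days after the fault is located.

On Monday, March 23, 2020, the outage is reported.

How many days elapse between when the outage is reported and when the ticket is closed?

46 days

Causal path: the outage is reported → the fault is located → the repair is complete → the ticket is closed.
Total delay along the path: 11 + 10 + 25 = 46 days.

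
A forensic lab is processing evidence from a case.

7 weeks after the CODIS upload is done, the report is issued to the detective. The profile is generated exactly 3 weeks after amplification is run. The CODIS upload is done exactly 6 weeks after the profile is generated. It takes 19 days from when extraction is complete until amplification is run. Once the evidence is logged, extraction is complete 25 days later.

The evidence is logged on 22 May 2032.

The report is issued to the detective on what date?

The evidence is logged: May 22, 2032.
Extraction is complete: May 22, 2032 + 25 days = Jun 16, 2032.
Amplification is run: Jun 16, 2032 + 19 days = Jul 5, 2032.
The profile is generated: Jul 5, 2032 + 3 weeks = Jul 26, 2032.
The CODIS upload is done: Jul 26, 2032 + 6 weeks = Sep 6, 2032.
The report is issued to the detective: Sep 6, 2032 + 7 weeks = Oct 25, 2032.

25 October 2032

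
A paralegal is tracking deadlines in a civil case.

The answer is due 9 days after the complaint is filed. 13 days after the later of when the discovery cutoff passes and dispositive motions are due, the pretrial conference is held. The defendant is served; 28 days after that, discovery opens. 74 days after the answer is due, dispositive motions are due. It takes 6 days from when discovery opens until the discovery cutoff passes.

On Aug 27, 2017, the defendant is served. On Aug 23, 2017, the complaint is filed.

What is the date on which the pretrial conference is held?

Nov 27, 2017

The defendant is served: Aug 27, 2017.
Discovery opens: Aug 27, 2017 + 28 days = Sep 24, 2017.
The discovery cutoff passes: Sep 24, 2017 + 6 days = Sep 30, 2017.
The complaint is filed: Aug 23, 2017.
The answer is due: Aug 23, 2017 + 9 days = Sep 1, 2017.
Dispositive motions are due: Sep 1, 2017 + 74 days = Nov 14, 2017.
Both prerequisites met — the discovery cutoff passes (Sep 30, 2017), dispositive motions are due (Nov 14, 2017); the later is Nov 14, 2017.
The pretrial conference is held: Nov 14, 2017 + 13 days = Nov 27, 2017.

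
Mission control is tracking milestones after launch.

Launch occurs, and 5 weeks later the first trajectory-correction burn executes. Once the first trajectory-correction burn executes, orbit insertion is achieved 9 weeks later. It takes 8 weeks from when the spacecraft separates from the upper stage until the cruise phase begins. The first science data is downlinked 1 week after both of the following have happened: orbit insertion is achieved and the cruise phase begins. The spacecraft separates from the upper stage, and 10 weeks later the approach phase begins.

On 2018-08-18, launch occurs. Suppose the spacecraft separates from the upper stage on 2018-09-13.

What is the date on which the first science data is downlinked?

2018-12-01

Launch occurs: Aug 18, 2018.
The first trajectory-correction burn executes: Aug 18, 2018 + 5 weeks = Sep 22, 2018.
Orbit insertion is achieved: Sep 22, 2018 + 9 weeks = Nov 24, 2018.
The spacecraft separates from the upper stage: Sep 13, 2018.
The cruise phase begins: Sep 13, 2018 + 8 weeks = Nov 8, 2018.
Both prerequisites met — orbit insertion is achieved (Nov 24, 2018), the cruise phase begins (Nov 8, 2018); the later is Nov 24, 2018.
The first science data is downlinked: Nov 24, 2018 + 1 week = Dec 1, 2018.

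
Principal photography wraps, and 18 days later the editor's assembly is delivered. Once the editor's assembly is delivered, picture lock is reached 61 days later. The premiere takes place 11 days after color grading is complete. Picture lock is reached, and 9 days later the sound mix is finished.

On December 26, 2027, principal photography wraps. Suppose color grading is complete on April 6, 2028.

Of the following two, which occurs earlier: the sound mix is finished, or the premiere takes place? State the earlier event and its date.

Principal photography wraps: Dec 26, 2027.
The editor's assembly is delivered: Dec 26, 2027 + 18 days = Jan 13, 2028.
Picture lock is reached: Jan 13, 2028 + 61 days = Mar 14, 2028.
The sound mix is finished: Mar 14, 2028 + 9 days = Mar 23, 2028.
Color grading is complete: Apr 6, 2028.
The premiere takes place: Apr 6, 2028 + 11 days = Apr 17, 2028.
Comparing: the sound mix is finished on Mar 23, 2028 vs the premiere takes place on Apr 17, 2028. Earlier: the sound mix is finished.

The sound mix is finished — March 23, 2028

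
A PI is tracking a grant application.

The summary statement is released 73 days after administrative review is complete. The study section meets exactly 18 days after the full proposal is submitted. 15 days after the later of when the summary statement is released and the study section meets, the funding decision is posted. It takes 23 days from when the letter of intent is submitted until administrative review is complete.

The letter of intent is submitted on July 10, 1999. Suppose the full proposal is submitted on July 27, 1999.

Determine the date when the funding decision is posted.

The letter of intent is submitted: Jul 10, 1999.
Administrative review is complete: Jul 10, 1999 + 23 days = Aug 2, 1999.
The summary statement is released: Aug 2, 1999 + 73 days = Oct 14, 1999.
The full proposal is submitted: Jul 27, 1999.
The study section meets: Jul 27, 1999 + 18 days = Aug 14, 1999.
Both prerequisites met — the summary statement is released (Oct 14, 1999), the study section meets (Aug 14, 1999); the later is Oct 14, 1999.
The funding decision is posted: Oct 14, 1999 + 15 days = Oct 29, 1999.

October 29, 1999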